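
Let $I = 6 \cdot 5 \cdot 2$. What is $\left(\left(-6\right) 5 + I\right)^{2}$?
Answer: $900$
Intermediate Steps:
$I = 60$ ($I = 30 \cdot 2 = 60$)
$\left(\left(-6\right) 5 + I\right)^{2} = \left(\left(-6\right) 5 + 60\right)^{2} = \left(-30 + 60\right)^{2} = 30^{2} = 900$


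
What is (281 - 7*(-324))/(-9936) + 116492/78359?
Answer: 957727421/778575024 ≈ 1.2301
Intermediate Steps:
(281 - 7*(-324))/(-9936) + 116492/78359 = (281 + 2268)*(-1/9936) + 116492*(1/78359) = 2549*(-1/9936) + 116492/78359 = -2549/9936 + 116492/78359 = 957727421/778575024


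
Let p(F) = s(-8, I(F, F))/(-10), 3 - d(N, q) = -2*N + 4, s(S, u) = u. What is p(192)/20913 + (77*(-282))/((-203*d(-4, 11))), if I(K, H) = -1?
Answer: -72080111/6064770 ≈ -11.885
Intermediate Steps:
d(N, q) = -1 + 2*N (d(N, q) = 3 - (-2*N + 4) = 3 - (4 - 2*N) = 3 + (-4 + 2*N) = -1 + 2*N)
p(F) = ⅒ (p(F) = -1/(-10) = -1*(-⅒) = ⅒)
p(192)/20913 + (77*(-282))/((-203*d(-4, 11))) = (⅒)/20913 + (77*(-282))/((-203*(-1 + 2*(-4)))) = (⅒)*(1/20913) - 21714*(-1/(203*(-1 - 8))) = 1/209130 - 21714/((-203*(-9))) = 1/209130 - 21714/1827 = 1/209130 - 21714*1/1827 = 1/209130 - 1034/87 = -72080111/6064770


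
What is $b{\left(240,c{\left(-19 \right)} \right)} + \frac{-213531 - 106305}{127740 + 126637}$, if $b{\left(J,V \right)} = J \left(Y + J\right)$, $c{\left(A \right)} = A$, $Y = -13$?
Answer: $\frac{13858139124}{254377} \approx 54479.0$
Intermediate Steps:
$b{\left(J,V \right)} = J \left(-13 + J\right)$
$b{\left(240,c{\left(-19 \right)} \right)} + \frac{-213531 - 106305}{127740 + 126637} = 240 \left(-13 + 240\right) + \frac{-213531 - 106305}{127740 + 126637} = 240 \cdot 227 - \frac{319836}{254377} = 54480 - \frac{319836}{254377} = \frac{13858139124}{254377}$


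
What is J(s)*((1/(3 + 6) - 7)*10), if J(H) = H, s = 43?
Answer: -26660/9 ≈ -2962.2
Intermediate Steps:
J(s)*((1/(3 + 6) - 7)*10) = 43*((1/(3 + 6) - 7)*10) = 43*((1/9 - 7)*10) = 43*(-62/9*10) = 43*(-620/9) = -26660/9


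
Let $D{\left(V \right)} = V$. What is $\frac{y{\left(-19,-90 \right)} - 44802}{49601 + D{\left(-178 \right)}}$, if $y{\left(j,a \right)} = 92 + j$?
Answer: $- \frac{44729}{49423} \approx -0.90502$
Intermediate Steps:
$\frac{y{\left(-19,-90 \right)} - 44802}{49601 + D{\left(-178 \right)}} = \frac{\left(92 - 19\right) - 44802}{49601 - 178} = \frac{73 - 44802}{49423} = \left(-44729\right) \frac{1}{49423} = - \frac{44729}{49423}$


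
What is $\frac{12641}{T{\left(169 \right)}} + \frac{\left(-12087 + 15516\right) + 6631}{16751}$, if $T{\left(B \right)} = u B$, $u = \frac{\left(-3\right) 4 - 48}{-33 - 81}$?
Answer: $\frac{4040239829}{28309190} \approx 142.72$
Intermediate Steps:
$u = \frac{10}{19}$ ($u = \frac{-12 - 48}{-114} = \left(-60\right) \left(- \frac{1}{114}\right) = \frac{10}{19} \approx 0.52632$)
$T{\left(B \right)} = \frac{10 B}{19}$
$\frac{12641}{T{\left(169 \right)}} + \frac{\left(-12087 + 15516\right) + 6631}{16751} = \frac{12641}{\frac{10}{19} \cdot 169} + \frac{\left(-12087 + 15516\right) + 6631}{16751} = \frac{12641}{\frac{1690}{19}} + \left(3429 + 6631\right) \frac{1}{16751} = 12641 \cdot \frac{19}{1690} + 10060 \cdot \frac{1}{16751} = \frac{240179}{1690} + \frac{10060}{16751} = \frac{4040239829}{28309190}$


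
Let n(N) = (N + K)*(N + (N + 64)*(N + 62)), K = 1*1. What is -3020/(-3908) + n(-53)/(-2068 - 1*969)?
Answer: 4629919/2967149 ≈ 1.5604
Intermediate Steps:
K = 1
n(N) = (1 + N)*(N + (62 + N)*(64 + N)) (n(N) = (N + 1)*(N + (N + 64)*(N + 62)) = (1 + N)*(N + (64 + N)*(62 + N)) = (1 + N)*(N + (62 + N)*(64 + N)))
-3020/(-3908) + n(-53)/(-2068 - 1*969) = -3020/(-3908) + (3968 + (-53)³ + 128*(-53)² + 4095*(-53))/(-2068 - 1*969) = -3020*(-1/3908) + (3968 - 148877 + 128*2809 - 217035)/(-2068 - 969) = 755/977 + (3968 - 148877 + 359552 - 217035)/(-3037) = 755/977 - 2392*(-1/3037) = 755/977 + 2392/3037 = 4629919/2967149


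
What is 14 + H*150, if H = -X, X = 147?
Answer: -22036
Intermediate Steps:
H = -147 (H = -1*147 = -147)
14 + H*150 = 14 - 147*150 = 14 - 22050 = -22036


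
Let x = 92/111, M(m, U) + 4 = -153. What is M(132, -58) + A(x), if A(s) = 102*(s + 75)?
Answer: 280369/37 ≈ 7577.5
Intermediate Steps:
M(m, U) = -157 (M(m, U) = -4 - 153 = -157)
x = 92/111 (x = 92*(1/111) = 92/111 ≈ 0.82883)
A(s) = 7650 + 102*s (A(s) = 102*(75 + s) = 7650 + 102*s)
M(132, -58) + A(x) = -157 + (7650 + 102*(92/111)) = -157 + (7650 + 3128/37) = -157 + 286178/37 = 280369/37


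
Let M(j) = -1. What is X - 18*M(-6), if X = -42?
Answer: -24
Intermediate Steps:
X - 18*M(-6) = -42 - 18*(-1) = -42 + 18 = -24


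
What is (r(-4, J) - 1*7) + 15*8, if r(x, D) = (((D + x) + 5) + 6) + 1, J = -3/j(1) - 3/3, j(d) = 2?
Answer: 237/2 ≈ 118.50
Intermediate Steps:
J = -5/2 (J = -3/2 - 3/3 = -3*1/2 - 3*1/3 = -3/2 - 1 = -5/2 ≈ -2.5000)
r(x, D) = 12 + D + x (r(x, D) = ((5 + D + x) + 6) + 1 = (11 + D + x) + 1 = 12 + D + x)
(r(-4, J) - 1*7) + 15*8 = ((12 - 5/2 - 4) - 1*7) + 15*8 = (11/2 - 7) + 120 = -3/2 + 120 = 237/2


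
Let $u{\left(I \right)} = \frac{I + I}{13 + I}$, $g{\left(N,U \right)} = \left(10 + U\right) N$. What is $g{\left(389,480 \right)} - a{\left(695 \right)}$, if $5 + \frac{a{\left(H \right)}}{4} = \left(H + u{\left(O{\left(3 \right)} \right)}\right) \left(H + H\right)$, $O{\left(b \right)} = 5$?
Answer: $- \frac{33089930}{9} \approx -3.6767 \cdot 10^{6}$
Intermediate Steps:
$g{\left(N,U \right)} = N \left(10 + U\right)$
$u{\left(I \right)} = \frac{2 I}{13 + I}$
$a{\left(H \right)} = -20 + 8 H \left(\frac{5}{9} + H\right)$ ($a{\left(H \right)} = -20 + 4 \left(H + 2 \cdot 5 \frac{1}{13 + 5}\right) \left(H + H\right) = -20 + 4 \left(H + 2 \cdot 5 \cdot \frac{1}{18}\right) 2 H = -20 + 4 \left(H + \frac{5}{9}\right) 2 H = -20 + 4 \left(\frac{5}{9} + H\right) 2 H = -20 + 4 \cdot 2 H \left(\frac{5}{9} + H\right) = -20 + 8 H \left(\frac{5}{9} + H\right)$)
$g{\left(389,480 \right)} - a{\left(695 \right)} = 389 \left(10 + 480\right) - \left(-20 + 8 \cdot 695^{2} + \frac{40}{9} \cdot 695\right) = 389 \cdot 490 - \left(-20 + 8 \cdot 483025 + \frac{27800}{9}\right) = 190610 - \left(-20 + 3864200 + \frac{27800}{9}\right) = 190610 - \frac{34805420}{9} = - \frac{33089930}{9}$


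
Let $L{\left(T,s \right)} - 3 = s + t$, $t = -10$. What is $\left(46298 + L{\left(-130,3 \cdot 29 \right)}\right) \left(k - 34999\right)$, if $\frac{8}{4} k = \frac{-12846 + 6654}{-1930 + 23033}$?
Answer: $- \frac{34254187561354}{21103} \approx -1.6232 \cdot 10^{9}$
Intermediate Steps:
$L{\left(T,s \right)} = -7 + s$ ($L{\left(T,s \right)} = 3 + \left(s - 10\right) = 3 + \left(-10 + s\right) = -7 + s$)
$k = - \frac{3096}{21103}$ ($k = \frac{\left(-12846 + 6654\right) \frac{1}{-1930 + 23033}}{2} = \frac{\left(-6192\right) \frac{1}{21103}}{2} = \frac{1}{2} \left(- \frac{6192}{21103}\right) = - \frac{3096}{21103} \approx -0.14671$)
$\left(46298 + L{\left(-130,3 \cdot 29 \right)}\right) \left(k - 34999\right) = \left(46298 + \left(-7 + 3 \cdot 29\right)\right) \left(- \frac{3096}{21103} - 34999\right) = \left(46298 + \left(-7 + 87\right)\right) \left(- \frac{738586993}{21103}\right) = \left(46298 + 80\right) \left(- \frac{738586993}{21103}\right) = 46378 \left(- \frac{738586993}{21103}\right) = - \frac{34254187561354}{21103}$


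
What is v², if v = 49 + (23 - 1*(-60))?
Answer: 17424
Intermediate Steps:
v = 132 (v = 49 + (23 + 60) = 49 + 83 = 132)
v² = 132² = 17424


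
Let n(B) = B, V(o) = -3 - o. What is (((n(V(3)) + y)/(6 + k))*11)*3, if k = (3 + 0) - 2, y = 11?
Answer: 165/7 ≈ 23.571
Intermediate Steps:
k = 1 (k = 3 - 2 = 1)
(((n(V(3)) + y)/(6 + k))*11)*3 = ((((-3 - 1*3) + 11)/(6 + 1))*11)*3 = ((((-3 - 3) + 11)/7)*11)*3 = (((-6 + 11)*(⅐))*11)*3 = ((5*(⅐))*11)*3 = ((5/7)*11)*3 = (55/7)*3 = 165/7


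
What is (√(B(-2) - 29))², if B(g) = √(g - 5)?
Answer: -29 + I*√7 ≈ -29.0 + 2.6458*I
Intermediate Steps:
B(g) = √(-5 + g)
(√(B(-2) - 29))² = (√(√(-5 - 2) - 29))² = (√(√(-7) - 29))² = (√(I*√7 - 29))² = (√(-29 + I*√7))² = -29 + I*√7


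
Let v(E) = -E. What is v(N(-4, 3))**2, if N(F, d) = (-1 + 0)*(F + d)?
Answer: 1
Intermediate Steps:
N(F, d) = -F - d (N(F, d) = -(F + d) = -F - d)
v(N(-4, 3))**2 = (-(-1*(-4) - 1*3))**2 = (-(4 - 3))**2 = (-1*1)**2 = (-1)**2 = 1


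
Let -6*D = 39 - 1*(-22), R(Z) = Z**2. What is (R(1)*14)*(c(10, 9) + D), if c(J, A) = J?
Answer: -7/3 ≈ -2.3333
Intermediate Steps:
D = -61/6 (D = -(39 - 1*(-22))/6 = -(39 + 22)/6 = -1/6*61 = -61/6 ≈ -10.167)
(R(1)*14)*(c(10, 9) + D) = (1**2*14)*(10 - 61/6) = (1*14)*(-1/6) = 14*(-1/6) = -7/3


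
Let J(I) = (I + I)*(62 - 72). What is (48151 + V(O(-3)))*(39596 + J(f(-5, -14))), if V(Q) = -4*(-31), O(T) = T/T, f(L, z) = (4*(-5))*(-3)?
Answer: 1853566900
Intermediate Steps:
f(L, z) = 60 (f(L, z) = -20*(-3) = 60)
O(T) = 1
V(Q) = 124
J(I) = -20*I (J(I) = (2*I)*(-10) = -20*I)
(48151 + V(O(-3)))*(39596 + J(f(-5, -14))) = (48151 + 124)*(39596 - 20*60) = 48275*(39596 - 1200) = 48275*38396 = 1853566900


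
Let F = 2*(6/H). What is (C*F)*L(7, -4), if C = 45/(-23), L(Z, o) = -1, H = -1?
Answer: -540/23 ≈ -23.478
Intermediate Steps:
C = -45/23 (C = 45*(-1/23) = -45/23 ≈ -1.9565)
F = -12 (F = 2*(6/(-1)) = 2*(-1*6) = 2*(-6) = -12)
(C*F)*L(7, -4) = -45/23*(-12)*(-1) = (540/23)*(-1) = -540/23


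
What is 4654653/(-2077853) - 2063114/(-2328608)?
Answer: -3276007299391/2419252559312 ≈ -1.3541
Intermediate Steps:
4654653/(-2077853) - 2063114/(-2328608) = 4654653*(-1/2077853) - 2063114*(-1/2328608) = -4654653/2077853 + 1031557/1164304 = -3276007299391/2419252559312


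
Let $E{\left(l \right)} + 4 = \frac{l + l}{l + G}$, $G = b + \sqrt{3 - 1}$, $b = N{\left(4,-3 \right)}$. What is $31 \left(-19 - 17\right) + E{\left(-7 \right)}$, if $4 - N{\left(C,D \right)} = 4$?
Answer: $- \frac{52542}{47} + \frac{14 \sqrt{2}}{47} \approx -1117.5$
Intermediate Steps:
$N{\left(C,D \right)} = 0$ ($N{\left(C,D \right)} = 4 - 4 = 0$)
$b = 0$
$G = \sqrt{2}$ ($G = 0 + \sqrt{3 - 1} = 0 + \sqrt{2} = \sqrt{2} \approx 1.4142$)
$E{\left(l \right)} = -4 + \frac{2 l}{l + \sqrt{2}}$ ($E{\left(l \right)} = -4 + \frac{l + l}{l + \sqrt{2}} = -4 + \frac{2 l}{l + \sqrt{2}}$)
$31 \left(-19 - 17\right) + E{\left(-7 \right)} = 31 \left(-19 - 17\right) + \frac{2 \left(\left(-1\right) \left(-7\right) - 2 \sqrt{2}\right)}{-7 + \sqrt{2}} = 31 \left(-36\right) + \frac{2 \left(7 - 2 \sqrt{2}\right)}{-7 + \sqrt{2}} = -1116 + \frac{2 \left(7 - 2 \sqrt{2}\right)}{-7 + \sqrt{2}}$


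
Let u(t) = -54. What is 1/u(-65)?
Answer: -1/54 ≈ -0.018519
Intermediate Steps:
1/u(-65) = 1/(-54) = -1/54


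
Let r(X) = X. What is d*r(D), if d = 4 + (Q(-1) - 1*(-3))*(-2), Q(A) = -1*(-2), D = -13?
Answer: 78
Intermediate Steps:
Q(A) = 2
d = -6 (d = 4 + (2 - 1*(-3))*(-2) = 4 + (2 + 3)*(-2) = 4 + 5*(-2) = 4 - 10 = -6)
d*r(D) = -6*(-13) = 78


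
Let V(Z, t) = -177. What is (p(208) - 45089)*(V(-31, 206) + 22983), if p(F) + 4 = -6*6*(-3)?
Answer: -1025927910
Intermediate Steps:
p(F) = 104 (p(F) = -4 - 6*6*(-3) = -4 - 36*(-3) = -4 + 108 = 104)
(p(208) - 45089)*(V(-31, 206) + 22983) = (104 - 45089)*(-177 + 22983) = -44985*22806 = -1025927910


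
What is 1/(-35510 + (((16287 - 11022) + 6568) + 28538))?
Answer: 1/4861 ≈ 0.00020572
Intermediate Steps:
1/(-35510 + (((16287 - 11022) + 6568) + 28538)) = 1/(-35510 + ((5265 + 6568) + 28538)) = 1/(-35510 + (11833 + 28538)) = 1/(-35510 + 40371) = 1/4861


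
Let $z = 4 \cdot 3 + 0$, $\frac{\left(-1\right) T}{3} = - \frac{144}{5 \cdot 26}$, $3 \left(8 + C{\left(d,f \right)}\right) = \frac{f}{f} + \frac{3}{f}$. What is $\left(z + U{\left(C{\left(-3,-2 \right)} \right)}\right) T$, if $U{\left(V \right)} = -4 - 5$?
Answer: $\frac{648}{65} \approx 9.9692$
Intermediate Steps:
$C{\left(d,f \right)} = - \frac{23}{3} + \frac{1}{f}$ ($C{\left(d,f \right)} = -8 + \frac{\frac{f}{f} + \frac{3}{f}}{3} = -8 + \frac{1 + \frac{3}{f}}{3} = -8 + \left(\frac{1}{3} + \frac{1}{f}\right) = - \frac{23}{3} + \frac{1}{f}$)
$T = \frac{216}{65}$ ($T = - 3 \left(- \frac{144}{5 \cdot 26}\right) = - 3 \left(- \frac{144}{130}\right) = - 3 \left(\left(-144\right) \frac{1}{130}\right) = \left(-3\right) \left(- \frac{72}{65}\right) = \frac{216}{65} \approx 3.3231$)
$U{\left(V \right)} = -9$ ($U{\left(V \right)} = -4 - 5 = -9$)
$z = 12$ ($z = 12 + 0 = 12$)
$\left(z + U{\left(C{\left(-3,-2 \right)} \right)}\right) T = \left(12 - 9\right) \frac{216}{65} = 3 \cdot \frac{216}{65} = \frac{648}{65}$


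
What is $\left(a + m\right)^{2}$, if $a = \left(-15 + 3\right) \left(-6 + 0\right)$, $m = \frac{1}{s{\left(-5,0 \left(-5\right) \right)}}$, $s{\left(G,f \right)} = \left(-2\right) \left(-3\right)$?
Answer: $\frac{187489}{36} \approx 5208.0$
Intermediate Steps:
$s{\left(G,f \right)} = 6$
$m = \frac{1}{6} \approx 0.16667$
$a = 72$ ($a = \left(-12\right) \left(-6\right) = 72$)
$\left(a + m\right)^{2} = \left(72 + \frac{1}{6}\right)^{2} = \left(\frac{433}{6}\right)^{2} = \frac{187489}{36}$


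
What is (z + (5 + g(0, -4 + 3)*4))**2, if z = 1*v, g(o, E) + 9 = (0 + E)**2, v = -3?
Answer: 900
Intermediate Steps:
g(o, E) = -9 + E**2 (g(o, E) = -9 + (0 + E)**2 = -9 + E**2)
z = -3 (z = 1*(-3) = -3)
(z + (5 + g(0, -4 + 3)*4))**2 = (-3 + (5 + (-9 + (-4 + 3)**2)*4))**2 = (-3 + (5 + (-9 + (-1)**2)*4))**2 = (-3 + (5 + (-9 + 1)*4))**2 = (-3 + (5 - 8*4))**2 = (-3 + (5 - 32))**2 = (-3 - 27)**2 = (-30)**2 = 900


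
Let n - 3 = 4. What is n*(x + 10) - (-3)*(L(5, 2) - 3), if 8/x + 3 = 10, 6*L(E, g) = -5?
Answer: 133/2 ≈ 66.500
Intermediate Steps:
L(E, g) = -5/6 (L(E, g) = (1/6)*(-5) = -5/6)
x = 8/7 (x = 8/(-3 + 10) = 8/7 ≈ 1.1429)
n = 7 (n = 3 + 4 = 7)
n*(x + 10) - (-3)*(L(5, 2) - 3) = 7*(8/7 + 10) - (-3)*(-5/6 - 3) = 7*(78/7) - (-3)*(-23)/6 = 78 - 1*23/2 = 78 - 23/2 = 133/2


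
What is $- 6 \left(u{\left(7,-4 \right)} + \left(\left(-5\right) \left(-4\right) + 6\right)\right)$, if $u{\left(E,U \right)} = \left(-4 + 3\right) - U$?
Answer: $-174$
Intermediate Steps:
$u{\left(E,U \right)} = -1 - U$
$- 6 \left(u{\left(7,-4 \right)} + \left(\left(-5\right) \left(-4\right) + 6\right)\right) = - 6 \left(\left(-1 - -4\right) + \left(\left(-5\right) \left(-4\right) + 6\right)\right) = - 6 \left(\left(-1 + 4\right) + \left(20 + 6\right)\right) = - 6 \left(3 + 26\right) = \left(-6\right) 29 = -174$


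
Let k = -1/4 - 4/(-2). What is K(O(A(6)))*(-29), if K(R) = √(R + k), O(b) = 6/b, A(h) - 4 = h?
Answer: -29*√235/10 ≈ -44.456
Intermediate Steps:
k = 7/4 (k = -1*¼ - 4*(-½) = -¼ + 2 = 7/4 ≈ 1.7500)
A(h) = 4 + h
K(R) = √(7/4 + R) (K(R) = √(R + 7/4) = √(7/4 + R))
K(O(A(6)))*(-29) = (√(7 + 4*(6/(4 + 6)))/2)*(-29) = (√(7 + 4*(6/10))/2)*(-29) = (√(7 + 4*(6*(⅒)))/2)*(-29) = (√(7 + 4*(⅗))/2)*(-29) = (√(7 + 12/5)/2)*(-29) = (√(47/5)/2)*(-29) = ((√235/5)/2)*(-29) = (√235/10)*(-29) = -29*√235/10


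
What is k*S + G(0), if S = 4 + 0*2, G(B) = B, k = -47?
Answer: -188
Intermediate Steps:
S = 4 (S = 4 + 0 = 4)
k*S + G(0) = -47*4 + 0 = -188 + 0 = -188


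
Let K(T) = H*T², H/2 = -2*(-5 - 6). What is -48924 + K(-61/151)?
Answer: -1115352400/22801 ≈ -48917.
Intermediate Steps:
H = 44 (H = 2*(-2*(-5 - 6)) = 2*(-2*(-11)) = 2*22 = 44)
K(T) = 44*T²
-48924 + K(-61/151) = -48924 + 44*(-61/151)² = -48924 + 44*(3721/22801) = -48924 + 163724/22801 = -1115352400/22801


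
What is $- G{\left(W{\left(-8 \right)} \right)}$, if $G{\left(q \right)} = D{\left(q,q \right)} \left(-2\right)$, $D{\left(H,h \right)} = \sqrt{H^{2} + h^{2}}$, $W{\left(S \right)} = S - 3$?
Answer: $22 \sqrt{2} \approx 31.113$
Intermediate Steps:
$W{\left(S \right)} = -3 + S$
$G{\left(q \right)} = - 2 \sqrt{2} \sqrt{q^{2}}$ ($G{\left(q \right)} = \sqrt{q^{2} + q^{2}} \left(-2\right) = \sqrt{2 q^{2}} \left(-2\right) = \sqrt{2} \sqrt{q^{2}} \left(-2\right) = - 2 \sqrt{2} \sqrt{q^{2}}$)
$- G{\left(W{\left(-8 \right)} \right)} = - \left(-2\right) \sqrt{2} \sqrt{\left(-3 - 8\right)^{2}} = - \left(-2\right) \sqrt{2} \sqrt{\left(-11\right)^{2}} = - \left(-2\right) \sqrt{2} \sqrt{121} = - \left(-2\right) \sqrt{2} \cdot 11 = - \left(-22\right) \sqrt{2} = 22 \sqrt{2}$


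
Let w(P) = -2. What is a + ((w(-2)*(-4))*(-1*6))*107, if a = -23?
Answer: -5159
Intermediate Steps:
a + ((w(-2)*(-4))*(-1*6))*107 = -23 + ((-2*(-4))*(-1*6))*107 = -23 + (8*(-6))*107 = -23 - 48*107 = -23 - 5136 = -5159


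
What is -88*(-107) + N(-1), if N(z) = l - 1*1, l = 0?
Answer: 9415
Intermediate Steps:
N(z) = -1 (N(z) = 0 - 1*1 = 0 - 1 = -1)
-88*(-107) + N(-1) = -88*(-107) - 1 = 9416 - 1 = 9415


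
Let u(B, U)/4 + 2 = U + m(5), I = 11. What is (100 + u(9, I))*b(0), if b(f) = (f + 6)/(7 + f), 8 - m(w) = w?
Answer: 888/7 ≈ 126.86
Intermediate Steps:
m(w) = 8 - w
b(f) = (6 + f)/(7 + f)
u(B, U) = 4 + 4*U (u(B, U) = -8 + 4*(U + (8 - 1*5)) = -8 + 4*(U + (8 - 5)) = -8 + 4*(U + 3) = -8 + 4*(3 + U) = -8 + (12 + 4*U) = 4 + 4*U)
(100 + u(9, I))*b(0) = (100 + (4 + 4*11))*((6 + 0)/(7 + 0)) = (100 + (4 + 44))*(6/7) = (100 + 48)*((⅐)*6) = 148*(6/7) = 888/7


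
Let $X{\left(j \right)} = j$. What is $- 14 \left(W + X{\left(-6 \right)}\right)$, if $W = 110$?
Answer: $-1456$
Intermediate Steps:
$- 14 \left(W + X{\left(-6 \right)}\right) = - 14 \left(110 - 6\right) = \left(-14\right) 104 = -1456$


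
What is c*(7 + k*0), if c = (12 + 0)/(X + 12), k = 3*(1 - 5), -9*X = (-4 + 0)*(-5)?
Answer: 189/22 ≈ 8.5909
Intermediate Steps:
X = -20/9 (X = -(-4 + 0)*(-5)/9 = -(-4)*(-5)/9 = -⅑*20 = -20/9 ≈ -2.2222)
k = -12 (k = 3*(-4) = -12)
c = 27/22 (c = (12 + 0)/(-20/9 + 12) = 12/(88/9) = 12*(9/88) = 27/22 ≈ 1.2273)
c*(7 + k*0) = 27*(7 - 12*0)/22 = 27*(7 + 0)/22 = (27/22)*7 = 189/22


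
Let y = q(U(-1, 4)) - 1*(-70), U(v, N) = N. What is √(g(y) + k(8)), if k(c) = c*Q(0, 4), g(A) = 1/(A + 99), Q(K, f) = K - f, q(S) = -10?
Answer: I*√808833/159 ≈ 5.6563*I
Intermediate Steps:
y = 60 (y = -10 - 1*(-70) = -10 + 70 = 60)
g(A) = 1/(99 + A)
k(c) = -4*c (k(c) = c*(0 - 1*4) = c*(0 - 4) = c*(-4) = -4*c)
√(g(y) + k(8)) = √(1/(99 + 60) - 4*8) = √(1/159 - 32) = √(-5087/159) = I*√808833/159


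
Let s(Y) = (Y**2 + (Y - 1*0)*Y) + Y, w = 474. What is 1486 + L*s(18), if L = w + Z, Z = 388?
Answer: 575578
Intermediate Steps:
s(Y) = Y + 2*Y**2 (s(Y) = (Y**2 + (Y + 0)*Y) + Y = (Y**2 + Y*Y) + Y = (Y**2 + Y**2) + Y = 2*Y**2 + Y = Y + 2*Y**2)
L = 862 (L = 474 + 388 = 862)
1486 + L*s(18) = 1486 + 862*(18*(1 + 2*18)) = 1486 + 862*(18*(1 + 36)) = 1486 + 862*(18*37) = 1486 + 862*666 = 1486 + 574092 = 575578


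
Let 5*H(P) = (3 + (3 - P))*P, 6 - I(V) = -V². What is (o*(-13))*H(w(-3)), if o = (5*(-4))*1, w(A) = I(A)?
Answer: -7020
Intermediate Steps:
I(V) = 6 + V² (I(V) = 6 - (-1)*V² = 6 + V²)
w(A) = 6 + A²
H(P) = P*(6 - P)/5 (H(P) = ((3 + (3 - P))*P)/5 = ((6 - P)*P)/5 = (P*(6 - P))/5 = P*(6 - P)/5)
o = -20 (o = -20*1 = -20)
(o*(-13))*H(w(-3)) = (-20*(-13))*((6 + (-3)²)*(6 - (6 + (-3)²))/5) = 260*((6 + 9)*(6 - (6 + 9))/5) = 260*((⅕)*15*(6 - 1*15)) = 260*((⅕)*15*(6 - 15)) = 260*((⅕)*15*(-9)) = 260*(-27) = -7020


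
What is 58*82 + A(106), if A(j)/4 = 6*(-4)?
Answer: 4660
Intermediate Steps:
A(j) = -96 (A(j) = 4*(6*(-4)) = 4*(-24) = -96)
58*82 + A(106) = 58*82 - 96 = 4756 - 96 = 4660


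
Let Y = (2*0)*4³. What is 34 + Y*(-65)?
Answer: 34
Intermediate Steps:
Y = 0 (Y = 0*64 = 0)
34 + Y*(-65) = 34 + 0*(-65) = 34 + 0 = 34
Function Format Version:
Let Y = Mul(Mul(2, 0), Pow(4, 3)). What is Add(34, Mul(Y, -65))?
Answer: 34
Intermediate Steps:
Y = 0 (Y = Mul(0, 64) = 0)
Add(34, Mul(Y, -65)) = Add(34, Mul(0, -65)) = Add(34, 0) = 34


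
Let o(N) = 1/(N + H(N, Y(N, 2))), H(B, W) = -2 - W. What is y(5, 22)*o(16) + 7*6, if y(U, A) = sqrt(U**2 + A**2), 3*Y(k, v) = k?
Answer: 42 + 3*sqrt(509)/26 ≈ 44.603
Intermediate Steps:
Y(k, v) = k/3
o(N) = 1/(-2 + 2*N/3) (o(N) = 1/(N + (-2 - N/3)) = 1/(-2 + 2*N/3))
y(U, A) = sqrt(A**2 + U**2)
y(5, 22)*o(16) + 7*6 = sqrt(22**2 + 5**2)*(3/(2*(-3 + 16))) + 7*6 = sqrt(484 + 25)*((3/2)/13) + 42 = sqrt(509)*((3/2)*(1/13)) + 42 = sqrt(509)*(3/26) + 42 = 3*sqrt(509)/26 + 42 = 42 + 3*sqrt(509)/26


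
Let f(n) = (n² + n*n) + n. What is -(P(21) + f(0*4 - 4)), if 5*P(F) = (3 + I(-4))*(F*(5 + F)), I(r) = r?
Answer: 406/5 ≈ 81.200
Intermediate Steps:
f(n) = n + 2*n² (f(n) = (n² + n²) + n = 2*n² + n = n + 2*n²)
P(F) = -F*(5 + F)/5 (P(F) = ((3 - 4)*(F*(5 + F)))/5 = (-F*(5 + F))/5 = -F*(5 + F)/5)
-(P(21) + f(0*4 - 4)) = -((⅕)*21*(-5 - 1*21) + (0*4 - 4)*(1 + 2*(0*4 - 4))) = -((⅕)*21*(-5 - 21) + (0 - 4)*(1 + 2*(0 - 4))) = -((⅕)*21*(-26) - 4*(1 + 2*(-4))) = -(-546/5 - 4*(1 - 8)) = -(-546/5 - 4*(-7)) = -(-546/5 + 28) = -1*(-406/5) = 406/5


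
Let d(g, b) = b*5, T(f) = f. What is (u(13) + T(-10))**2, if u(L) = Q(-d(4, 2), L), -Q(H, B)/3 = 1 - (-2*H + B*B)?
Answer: 306916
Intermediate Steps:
d(g, b) = 5*b
Q(H, B) = -3 - 6*H + 3*B**2 (Q(H, B) = -3*(1 - (-2*H + B*B)) = -3*(1 - (-2*H + B**2)) = -3*(1 - (B**2 - 2*H)) = -3*(1 + (-B**2 + 2*H)) = -3*(1 - B**2 + 2*H) = -3 - 6*H + 3*B**2)
u(L) = 57 + 3*L**2 (u(L) = -3 - (-6)*5*2 + 3*L**2 = -3 - (-6)*10 + 3*L**2 = -3 - 6*(-10) + 3*L**2 = -3 + 60 + 3*L**2 = 57 + 3*L**2)
(u(13) + T(-10))**2 = ((57 + 3*13**2) - 10)**2 = ((57 + 3*169) - 10)**2 = ((57 + 507) - 10)**2 = (564 - 10)**2 = 554**2 = 306916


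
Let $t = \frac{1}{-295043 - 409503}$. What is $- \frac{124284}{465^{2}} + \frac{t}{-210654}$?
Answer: $- \frac{2049518187243959}{3565680779843100} \approx -0.57479$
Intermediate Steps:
$t = - \frac{1}{704546}$ ($t = \frac{1}{-704546} = - \frac{1}{704546} \approx -1.4194 \cdot 10^{-6}$)
$- \frac{124284}{465^{2}} + \frac{t}{-210654} = - \frac{124284}{465^{2}} - \frac{1}{704546 \left(-210654\right)} = - \frac{124284}{216225} - - \frac{1}{148415433084} = \left(-124284\right) \frac{1}{216225} + \frac{1}{148415433084} = - \frac{41428}{72075} + \frac{1}{148415433084} = - \frac{2049518187243959}{3565680779843100}$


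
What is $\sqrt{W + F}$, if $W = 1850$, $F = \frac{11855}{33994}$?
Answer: $\frac{\sqrt{2138248265470}}{33994} \approx 43.016$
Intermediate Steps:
$F = \frac{11855}{33994}$ ($F = 11855 \cdot \frac{1}{33994} = \frac{11855}{33994} \approx 0.34874$)
$\sqrt{W + F} = \sqrt{1850 + \frac{11855}{33994}} = \sqrt{\frac{62900755}{33994}} = \frac{\sqrt{2138248265470}}{33994}$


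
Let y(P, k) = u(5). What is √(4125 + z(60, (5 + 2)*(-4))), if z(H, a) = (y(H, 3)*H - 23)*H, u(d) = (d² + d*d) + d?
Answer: 3*√22305 ≈ 448.05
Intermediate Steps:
u(d) = d + 2*d² (u(d) = (d² + d²) + d = 2*d² + d = d + 2*d²)
y(P, k) = 55 (y(P, k) = 5*(1 + 2*5) = 5*(1 + 10) = 5*11 = 55)
z(H, a) = H*(-23 + 55*H) (z(H, a) = (55*H - 23)*H = (-23 + 55*H)*H = H*(-23 + 55*H))
√(4125 + z(60, (5 + 2)*(-4))) = √(4125 + 60*(-23 + 55*60)) = √(4125 + 60*(-23 + 3300)) = √(4125 + 60*3277) = √(4125 + 196620) = √200745 = 3*√22305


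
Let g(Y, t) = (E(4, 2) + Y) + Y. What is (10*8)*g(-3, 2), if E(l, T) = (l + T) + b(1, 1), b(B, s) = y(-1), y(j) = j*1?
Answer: -80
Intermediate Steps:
y(j) = j
b(B, s) = -1
E(l, T) = -1 + T + l (E(l, T) = (l + T) - 1 = (T + l) - 1 = -1 + T + l)
g(Y, t) = 5 + 2*Y (g(Y, t) = ((-1 + 2 + 4) + Y) + Y = (5 + Y) + Y = 5 + 2*Y)
(10*8)*g(-3, 2) = (10*8)*(5 + 2*(-3)) = 80*(5 - 6) = 80*(-1) = -80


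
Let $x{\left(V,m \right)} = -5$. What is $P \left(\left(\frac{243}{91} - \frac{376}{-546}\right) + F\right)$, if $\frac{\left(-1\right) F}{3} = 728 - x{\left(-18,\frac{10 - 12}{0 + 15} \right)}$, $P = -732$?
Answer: $\frac{20893720}{13} \approx 1.6072 \cdot 10^{6}$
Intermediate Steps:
$F = -2199$ ($F = - 3 \left(728 - -5\right) = - 3 \left(728 + 5\right) = \left(-3\right) 733 = -2199$)
$P \left(\left(\frac{243}{91} - \frac{376}{-546}\right) + F\right) = - 732 \left(\left(\frac{243}{91} - \frac{376}{-546}\right) - 2199\right) = - 732 \left(\left(243 \cdot \frac{1}{91} - - \frac{188}{273}\right) - 2199\right) = - 732 \left(\left(\frac{243}{91} + \frac{188}{273}\right) - 2199\right) = - 732 \left(\frac{131}{39} - 2199\right) = \left(-732\right) \left(- \frac{85630}{39}\right) = \frac{20893720}{13}$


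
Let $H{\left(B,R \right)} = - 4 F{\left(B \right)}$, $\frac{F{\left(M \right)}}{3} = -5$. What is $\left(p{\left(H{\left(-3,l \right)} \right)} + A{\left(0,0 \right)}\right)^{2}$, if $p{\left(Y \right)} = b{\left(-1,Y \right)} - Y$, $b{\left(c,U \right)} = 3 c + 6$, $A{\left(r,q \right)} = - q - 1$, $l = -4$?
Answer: $3364$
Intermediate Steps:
$F{\left(M \right)} = -15$ ($F{\left(M \right)} = 3 \left(-5\right) = -15$)
$A{\left(r,q \right)} = -1 - q$
$b{\left(c,U \right)} = 6 + 3 c$
$H{\left(B,R \right)} = 60$ ($H{\left(B,R \right)} = \left(-4\right) \left(-15\right) = 60$)
$p{\left(Y \right)} = 3 - Y$ ($p{\left(Y \right)} = \left(6 + 3 \left(-1\right)\right) - Y = \left(6 - 3\right) - Y = 3 - Y$)
$\left(p{\left(H{\left(-3,l \right)} \right)} + A{\left(0,0 \right)}\right)^{2} = \left(\left(3 - 60\right) - 1\right)^{2} = \left(\left(3 - 60\right) + \left(-1 + 0\right)\right)^{2} = \left(-57 - 1\right)^{2} = \left(-58\right)^{2} = 3364$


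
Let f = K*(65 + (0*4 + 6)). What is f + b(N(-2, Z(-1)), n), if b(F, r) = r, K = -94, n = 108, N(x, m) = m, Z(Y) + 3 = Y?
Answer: -6566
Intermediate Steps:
Z(Y) = -3 + Y
f = -6674 (f = -94*(65 + (0*4 + 6)) = -94*(65 + (0 + 6)) = -94*(65 + 6) = -94*71 = -6674)
f + b(N(-2, Z(-1)), n) = -6674 + 108 = -6566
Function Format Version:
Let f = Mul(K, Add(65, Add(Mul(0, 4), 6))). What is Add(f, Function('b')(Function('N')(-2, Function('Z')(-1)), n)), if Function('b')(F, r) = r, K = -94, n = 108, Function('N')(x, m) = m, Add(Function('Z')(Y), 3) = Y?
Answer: -6566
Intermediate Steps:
Function('Z')(Y) = Add(-3, Y)
f = -6674 (f = Mul(-94, Add(65, Add(Mul(0, 4), 6))) = Mul(-94, Add(65, Add(0, 6))) = Mul(-94, Add(65, 6)) = Mul(-94, 71) = -6674)
Add(f, Function('b')(Function('N')(-2, Function('Z')(-1)), n)) = Add(-6674, 108) = -6566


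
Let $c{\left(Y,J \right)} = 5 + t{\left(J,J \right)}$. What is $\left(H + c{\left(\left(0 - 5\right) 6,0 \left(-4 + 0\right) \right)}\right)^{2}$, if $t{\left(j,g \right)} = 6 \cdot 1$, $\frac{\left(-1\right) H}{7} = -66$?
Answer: $223729$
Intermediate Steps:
$H = 462$ ($H = \left(-7\right) \left(-66\right) = 462$)
$t{\left(j,g \right)} = 6$
$c{\left(Y,J \right)} = 11$ ($c{\left(Y,J \right)} = 5 + 6 = 11$)
$\left(H + c{\left(\left(0 - 5\right) 6,0 \left(-4 + 0\right) \right)}\right)^{2} = \left(462 + 11\right)^{2} = 473^{2} = 223729$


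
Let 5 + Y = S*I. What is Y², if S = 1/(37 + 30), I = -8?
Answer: 117649/4489 ≈ 26.208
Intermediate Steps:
S = 1/67 ≈ 0.014925
Y = -343/67 (Y = -5 + (1/67)*(-8) = -5 - 8/67 = -343/67 ≈ -5.1194)
Y² = (-343/67)² = 117649/4489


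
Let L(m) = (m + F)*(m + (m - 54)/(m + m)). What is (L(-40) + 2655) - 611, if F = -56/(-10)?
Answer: 168979/50 ≈ 3379.6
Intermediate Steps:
F = 28/5 (F = -56*(-⅒) = 28/5 ≈ 5.6000)
L(m) = (28/5 + m)*(m + (-54 + m)/(2*m)) (L(m) = (m + 28/5)*(m + (m - 54)/(m + m)) = (28/5 + m)*(m + (-54 + m)/((2*m))) = (28/5 + m)*(m + (-54 + m)*(1/(2*m))) = (28/5 + m)*(m + (-54 + m)/(2*m)))
(L(-40) + 2655) - 611 = ((⅒)*(-1512 - 40*(-242 + 10*(-40)² + 61*(-40)))/(-40) + 2655) - 611 = ((⅒)*(-1/40)*(-1512 - 40*(-242 + 10*1600 - 2440)) + 2655) - 611 = ((⅒)*(-1/40)*(-1512 - 40*(-242 + 16000 - 2440)) + 2655) - 611 = ((⅒)*(-1/40)*(-1512 - 40*13318) + 2655) - 611 = ((⅒)*(-1/40)*(-1512 - 532720) + 2655) - 611 = ((⅒)*(-1/40)*(-534232) + 2655) - 611 = (66779/50 + 2655) - 611 = 199529/50 - 611 = 168979/50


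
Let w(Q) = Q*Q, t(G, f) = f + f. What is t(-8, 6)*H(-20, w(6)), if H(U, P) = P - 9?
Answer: 324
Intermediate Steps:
t(G, f) = 2*f
w(Q) = Q**2
H(U, P) = -9 + P
t(-8, 6)*H(-20, w(6)) = (2*6)*(-9 + 6**2) = 12*(-9 + 36) = 12*27 = 324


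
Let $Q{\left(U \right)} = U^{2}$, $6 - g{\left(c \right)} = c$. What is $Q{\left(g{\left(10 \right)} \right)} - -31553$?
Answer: $31569$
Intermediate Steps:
$g{\left(c \right)} = 6 - c$
$Q{\left(g{\left(10 \right)} \right)} - -31553 = \left(6 - 10\right)^{2} - -31553 = \left(6 - 10\right)^{2} + 31553 = \left(-4\right)^{2} + 31553 = 16 + 31553 = 31569$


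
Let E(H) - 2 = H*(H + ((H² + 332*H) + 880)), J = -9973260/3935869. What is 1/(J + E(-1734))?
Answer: -3935869/16585716844406566 ≈ -2.3730e-10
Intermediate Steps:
J = -9973260/3935869 (J = -9973260*1/3935869 = -9973260/3935869 ≈ -2.5339)
E(H) = 2 + H*(880 + H² + 333*H) (E(H) = 2 + H*(H + ((H² + 332*H) + 880)) = 2 + H*(H + (880 + H² + 332*H)) = 2 + H*(880 + H² + 333*H))
1/(J + E(-1734)) = 1/(-9973260/3935869 + (2 + (-1734)³ + 333*(-1734)² + 880*(-1734))) = 1/(-9973260/3935869 + (2 - 5213714904 + 333*3006756 - 1525920)) = 1/(-9973260/3935869 + (2 - 5213714904 + 1001249748 - 1525920)) = 1/(-9973260/3935869 - 4213991074) = 1/(-16585716844406566/3935869) = -3935869/16585716844406566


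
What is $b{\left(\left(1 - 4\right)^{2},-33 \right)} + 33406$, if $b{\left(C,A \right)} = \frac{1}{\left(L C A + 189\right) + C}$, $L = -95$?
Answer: $\frac{949164679}{28413} \approx 33406.0$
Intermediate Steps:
$b{\left(C,A \right)} = \frac{1}{189 + C - 95 A C}$ ($b{\left(C,A \right)} = \frac{1}{\left(- 95 C A + 189\right) + C} = \frac{1}{\left(- 95 A C + 189\right) + C} = \frac{1}{\left(189 - 95 A C\right) + C} = \frac{1}{189 + C - 95 A C}$)
$b{\left(\left(1 - 4\right)^{2},-33 \right)} + 33406 = \frac{1}{189 + \left(1 - 4\right)^{2} - - 3135 \left(1 - 4\right)^{2}} + 33406 = \frac{1}{189 + \left(-3\right)^{2} - - 3135 \left(-3\right)^{2}} + 33406 = \frac{1}{189 + 9 - \left(-3135\right) 9} + 33406 = \frac{1}{189 + 9 + 28215} + 33406 = \frac{1}{28413} + 33406 = \frac{949164679}{28413}$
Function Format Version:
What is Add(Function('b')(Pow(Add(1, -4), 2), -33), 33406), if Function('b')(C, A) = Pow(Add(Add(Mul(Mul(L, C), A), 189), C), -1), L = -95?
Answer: Rational(949164679, 28413) ≈ 33406.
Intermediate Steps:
Function('b')(C, A) = Pow(Add(189, C, Mul(-95, A, C)), -1) (Function('b')(C, A) = Pow(Add(Add(Mul(Mul(-95, C), A), 189), C), -1) = Pow(Add(Add(Mul(-95, A, C), 189), C), -1) = Pow(Add(Add(189, Mul(-95, A, C)), C), -1) = Pow(Add(189, C, Mul(-95, A, C)), -1))
Add(Function('b')(Pow(Add(1, -4), 2), -33), 33406) = Add(Pow(Add(189, Pow(Add(1, -4), 2), Mul(-95, -33, Pow(Add(1, -4), 2))), -1), 33406) = Add(Pow(Add(189, Pow(-3, 2), Mul(-95, -33, Pow(-3, 2))), -1), 33406) = Add(Pow(Add(189, 9, Mul(-95, -33, 9)), -1), 33406) = Add(Pow(Add(189, 9, 28215), -1), 33406) = Add(Pow(28413, -1), 33406) = Add(Rational(1, 28413), 33406) = Rational(949164679, 28413)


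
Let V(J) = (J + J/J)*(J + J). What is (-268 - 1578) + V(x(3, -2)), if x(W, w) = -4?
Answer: -1822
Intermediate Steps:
V(J) = 2*J*(1 + J) (V(J) = (J + 1)*(2*J) = (1 + J)*(2*J) = 2*J*(1 + J))
(-268 - 1578) + V(x(3, -2)) = (-268 - 1578) + 2*(-4)*(1 - 4) = -1846 + 2*(-4)*(-3) = -1846 + 24 = -1822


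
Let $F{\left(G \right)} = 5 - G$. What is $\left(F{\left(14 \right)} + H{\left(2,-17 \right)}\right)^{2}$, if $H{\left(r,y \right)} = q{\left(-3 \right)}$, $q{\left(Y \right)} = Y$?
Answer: $144$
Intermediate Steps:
$H{\left(r,y \right)} = -3$
$\left(F{\left(14 \right)} + H{\left(2,-17 \right)}\right)^{2} = \left(\left(5 - 14\right) - 3\right)^{2} = \left(-9 - 3\right)^{2} = \left(-12\right)^{2} = 144$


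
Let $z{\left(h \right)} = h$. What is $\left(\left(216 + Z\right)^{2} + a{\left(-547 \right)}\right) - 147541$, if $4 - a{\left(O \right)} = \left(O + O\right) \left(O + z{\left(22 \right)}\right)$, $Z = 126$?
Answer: $-604923$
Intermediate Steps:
$a{\left(O \right)} = 4 - 2 O \left(22 + O\right)$ ($a{\left(O \right)} = 4 - \left(O + O\right) \left(O + 22\right) = 4 - 2 O \left(22 + O\right)$)
$\left(\left(216 + Z\right)^{2} + a{\left(-547 \right)}\right) - 147541 = \left(\left(216 + 126\right)^{2} - \left(-24072 + 598418\right)\right) - 147541 = \left(342^{2} + \left(4 + 24068 - 598418\right)\right) - 147541 = \left(116964 + \left(4 + 24068 - 598418\right)\right) - 147541 = \left(116964 - 574346\right) - 147541 = -457382 - 147541 = -604923$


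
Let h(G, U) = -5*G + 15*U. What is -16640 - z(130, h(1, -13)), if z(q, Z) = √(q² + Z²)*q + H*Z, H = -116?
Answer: -39840 - 1300*√569 ≈ -70850.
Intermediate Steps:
z(q, Z) = -116*Z + q*√(Z² + q²) (z(q, Z) = √(q² + Z²)*q - 116*Z = √(Z² + q²)*q - 116*Z = q*√(Z² + q²) - 116*Z = -116*Z + q*√(Z² + q²))
-16640 - z(130, h(1, -13)) = -16640 - (-116*(-5*1 + 15*(-13)) + 130*√((-5*1 + 15*(-13))² + 130²)) = -16640 - (-116*(-5 - 195) + 130*√((-5 - 195)² + 16900)) = -16640 - (-116*(-200) + 130*√((-200)² + 16900)) = -16640 - (23200 + 130*√(40000 + 16900)) = -16640 - (23200 + 130*√56900) = -16640 - (23200 + 130*(10*√569)) = -16640 - (23200 + 1300*√569) = -16640 + (-23200 - 1300*√569) = -39840 - 1300*√569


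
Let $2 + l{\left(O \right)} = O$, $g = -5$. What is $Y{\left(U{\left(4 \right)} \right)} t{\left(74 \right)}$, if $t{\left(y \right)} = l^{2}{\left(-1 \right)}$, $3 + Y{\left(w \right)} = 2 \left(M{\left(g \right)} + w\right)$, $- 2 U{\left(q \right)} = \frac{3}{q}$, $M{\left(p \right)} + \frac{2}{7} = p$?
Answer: $- \frac{3609}{28} \approx -128.89$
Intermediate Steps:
$M{\left(p \right)} = - \frac{2}{7} + p$
$l{\left(O \right)} = -2 + O$
$U{\left(q \right)} = - \frac{3}{2 q}$ ($U{\left(q \right)} = - \frac{3 \frac{1}{q}}{2} = - \frac{3}{2 q}$)
$Y{\left(w \right)} = - \frac{95}{7} + 2 w$ ($Y{\left(w \right)} = -3 + 2 \left(\left(- \frac{2}{7} - 5\right) + w\right) = -3 + 2 \left(- \frac{37}{7} + w\right) = -3 + \left(- \frac{74}{7} + 2 w\right) = - \frac{95}{7} + 2 w$)
$t{\left(y \right)} = 9$ ($t{\left(y \right)} = \left(-2 - 1\right)^{2} = \left(-3\right)^{2} = 9$)
$Y{\left(U{\left(4 \right)} \right)} t{\left(74 \right)} = \left(- \frac{95}{7} + 2 \left(- \frac{3}{2 \cdot 4}\right)\right) 9 = \left(- \frac{95}{7} + 2 \left(\left(- \frac{3}{2}\right) \frac{1}{4}\right)\right) 9 = \left(- \frac{95}{7} + 2 \left(- \frac{3}{8}\right)\right) 9 = \left(- \frac{95}{7} - \frac{3}{4}\right) 9 = \left(- \frac{401}{28}\right) 9 = - \frac{3609}{28}$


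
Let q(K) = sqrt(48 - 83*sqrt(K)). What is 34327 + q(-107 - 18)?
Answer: 34327 + sqrt(48 - 415*I*sqrt(5)) ≈ 34349.0 - 20.991*I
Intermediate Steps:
34327 + q(-107 - 18) = 34327 + sqrt(48 - 83*sqrt(-107 - 18)) = 34327 + sqrt(48 - 415*I*sqrt(5))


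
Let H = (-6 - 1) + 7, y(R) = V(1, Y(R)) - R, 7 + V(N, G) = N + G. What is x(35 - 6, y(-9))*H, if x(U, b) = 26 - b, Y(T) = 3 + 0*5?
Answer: 0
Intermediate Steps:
Y(T) = 3 (Y(T) = 3 + 0 = 3)
V(N, G) = -7 + G + N (V(N, G) = -7 + (N + G) = -7 + (G + N) = -7 + G + N)
y(R) = -3 - R (y(R) = (-7 + 3 + 1) - R = -3 - R)
H = 0 (H = -7 + 7 = 0)
x(35 - 6, y(-9))*H = (26 - (-3 - 1*(-9)))*0 = (26 - (-3 + 9))*0 = (26 - 1*6)*0 = (26 - 6)*0 = 20*0 = 0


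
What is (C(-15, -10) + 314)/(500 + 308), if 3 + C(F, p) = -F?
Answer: 163/404 ≈ 0.40347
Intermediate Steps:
C(F, p) = -3 - F
(C(-15, -10) + 314)/(500 + 308) = ((-3 - 1*(-15)) + 314)/(500 + 308) = ((-3 + 15) + 314)/808 = (12 + 314)*(1/808) = 326*(1/808) = 163/404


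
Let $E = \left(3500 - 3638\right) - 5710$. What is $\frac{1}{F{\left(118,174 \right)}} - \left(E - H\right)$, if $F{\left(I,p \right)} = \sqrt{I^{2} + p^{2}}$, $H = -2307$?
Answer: $3541 + \frac{\sqrt{442}}{4420} \approx 3541.0$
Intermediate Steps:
$E = -5848$ ($E = -138 - 5710 = -5848$)
$\frac{1}{F{\left(118,174 \right)}} - \left(E - H\right) = \frac{1}{\sqrt{118^{2} + 174^{2}}} - \left(-5848 - -2307\right) = \frac{1}{\sqrt{13924 + 30276}} - \left(-5848 + 2307\right) = \frac{1}{\sqrt{44200}} - -3541 = \frac{1}{10 \sqrt{442}} + 3541 = \frac{\sqrt{442}}{4420} + 3541 = 3541 + \frac{\sqrt{442}}{4420}$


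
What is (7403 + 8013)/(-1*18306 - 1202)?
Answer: -3854/4877 ≈ -0.79024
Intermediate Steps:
(7403 + 8013)/(-1*18306 - 1202) = 15416/(-18306 - 1202) = 15416/(-19508) = 15416*(-1/19508) = -3854/4877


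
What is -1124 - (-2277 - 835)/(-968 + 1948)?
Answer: -274602/245 ≈ -1120.8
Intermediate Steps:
-1124 - (-2277 - 835)/(-968 + 1948) = -1124 - (-3112)/980 = -1124 - 1*(-778/245) = -1124 + 778/245 = -274602/245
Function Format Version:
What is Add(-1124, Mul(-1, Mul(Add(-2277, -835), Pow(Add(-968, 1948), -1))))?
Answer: Rational(-274602, 245) ≈ -1120.8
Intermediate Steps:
Add(-1124, Mul(-1, Mul(Add(-2277, -835), Pow(Add(-968, 1948), -1)))) = Add(-1124, Mul(-1, Mul(-3112, Pow(980, -1)))) = Add(-1124, Mul(-1, Mul(-3112, Rational(1, 980)))) = Add(-1124, Mul(-1, Rational(-778, 245))) = Add(-1124, Rational(778, 245)) = Rational(-274602, 245)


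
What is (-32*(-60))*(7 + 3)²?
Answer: 192000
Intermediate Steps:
(-32*(-60))*(7 + 3)² = 1920*10² = 1920*100 = 192000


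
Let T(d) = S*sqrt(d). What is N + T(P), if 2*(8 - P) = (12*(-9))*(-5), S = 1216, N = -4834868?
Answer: -4834868 + 1216*I*sqrt(262) ≈ -4.8349e+6 + 19683.0*I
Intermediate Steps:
P = -262 (P = 8 - 12*(-9)*(-5)/2 = 8 - (-54)*(-5) = 8 - 1/2*540 = 8 - 270 = -262)
T(d) = 1216*sqrt(d)
N + T(P) = -4834868 + 1216*sqrt(-262) = -4834868 + 1216*(I*sqrt(262)) = -4834868 + 1216*I*sqrt(262)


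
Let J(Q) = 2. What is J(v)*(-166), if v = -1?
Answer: -332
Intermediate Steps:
J(v)*(-166) = 2*(-166) = -332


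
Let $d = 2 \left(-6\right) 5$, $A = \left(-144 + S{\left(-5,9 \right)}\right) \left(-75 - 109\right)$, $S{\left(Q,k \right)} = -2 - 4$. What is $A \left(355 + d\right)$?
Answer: $8142000$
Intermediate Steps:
$S{\left(Q,k \right)} = -6$ ($S{\left(Q,k \right)} = -2 - 4 = -6$)
$A = 27600$ ($A = \left(-144 - 6\right) \left(-75 - 109\right) = \left(-150\right) \left(-184\right) = 27600$)
$d = -60$ ($d = \left(-12\right) 5 = -60$)
$A \left(355 + d\right) = 27600 \left(355 - 60\right) = 27600 \cdot 295 = 8142000$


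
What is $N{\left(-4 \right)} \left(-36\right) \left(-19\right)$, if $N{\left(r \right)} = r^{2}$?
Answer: $10944$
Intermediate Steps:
$N{\left(-4 \right)} \left(-36\right) \left(-19\right) = \left(-4\right)^{2} \left(-36\right) \left(-19\right) = 16 \left(-36\right) \left(-19\right) = \left(-576\right) \left(-19\right) = 10944$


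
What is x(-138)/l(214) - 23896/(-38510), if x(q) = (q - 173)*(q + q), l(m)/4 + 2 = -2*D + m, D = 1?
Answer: 5542695/53914 ≈ 102.81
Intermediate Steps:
l(m) = -16 + 4*m (l(m) = -8 + 4*(-2*1 + m) = -8 + 4*(-2 + m) = -8 + (-8 + 4*m) = -16 + 4*m)
x(q) = 2*q*(-173 + q) (x(q) = (-173 + q)*(2*q) = 2*q*(-173 + q))
x(-138)/l(214) - 23896/(-38510) = (2*(-138)*(-173 - 138))/(-16 + 4*214) - 23896/(-38510) = (2*(-138)*(-311))/(-16 + 856) - 23896*(-1/38510) = 85836/840 + 11948/19255 = 85836*(1/840) + 11948/19255 = 7153/70 + 11948/19255 = 5542695/53914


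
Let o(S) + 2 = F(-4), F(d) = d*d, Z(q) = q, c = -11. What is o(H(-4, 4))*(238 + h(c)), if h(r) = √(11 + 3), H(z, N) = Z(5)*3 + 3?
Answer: 3332 + 14*√14 ≈ 3384.4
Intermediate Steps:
H(z, N) = 18 (H(z, N) = 5*3 + 3 = 15 + 3 = 18)
F(d) = d²
o(S) = 14 (o(S) = -2 + (-4)² = -2 + 16 = 14)
h(r) = √14
o(H(-4, 4))*(238 + h(c)) = 14*(238 + √14) = 3332 + 14*√14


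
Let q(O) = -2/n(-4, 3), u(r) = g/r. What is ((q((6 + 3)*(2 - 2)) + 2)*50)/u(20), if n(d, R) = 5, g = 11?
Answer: 1600/11 ≈ 145.45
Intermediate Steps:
u(r) = 11/r
q(O) = -2/5
((q((6 + 3)*(2 - 2)) + 2)*50)/u(20) = ((-2/5 + 2)*50)/((11/20)) = ((8/5)*50)/((11*(1/20))) = 80/(11/20) = 80*(20/11) = 1600/11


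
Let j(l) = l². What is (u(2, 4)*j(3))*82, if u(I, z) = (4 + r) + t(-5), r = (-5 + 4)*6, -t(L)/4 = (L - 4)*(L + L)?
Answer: -267156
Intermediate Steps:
t(L) = -8*L*(-4 + L) (t(L) = -4*(L - 4)*(L + L) = -4*(-4 + L)*2*L = -8*L*(-4 + L))
r = -6 (r = -1*6 = -6)
u(I, z) = -362 (u(I, z) = (4 - 6) + 8*(-5)*(4 - 1*(-5)) = -2 + 8*(-5)*(4 + 5) = -2 + 8*(-5)*9 = -2 - 360 = -362)
(u(2, 4)*j(3))*82 = -362*3²*82 = -362*9*82 = -3258*82 = -267156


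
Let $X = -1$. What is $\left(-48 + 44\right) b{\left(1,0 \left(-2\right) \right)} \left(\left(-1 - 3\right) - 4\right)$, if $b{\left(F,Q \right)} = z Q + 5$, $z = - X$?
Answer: $160$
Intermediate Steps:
$z = 1$ ($z = \left(-1\right) \left(-1\right) = 1$)
$b{\left(F,Q \right)} = 5 + Q$ ($b{\left(F,Q \right)} = 1 Q + 5 = Q + 5 = 5 + Q$)
$\left(-48 + 44\right) b{\left(1,0 \left(-2\right) \right)} \left(\left(-1 - 3\right) - 4\right) = \left(-48 + 44\right) \left(5 + 0 \left(-2\right)\right) \left(\left(-1 - 3\right) - 4\right) = - 4 \left(5 + 0\right) \left(\left(-1 - 3\right) - 4\right) = - 4 \cdot 5 \left(-4 - 4\right) = - 4 \cdot 5 \left(-8\right) = \left(-4\right) \left(-40\right) = 160$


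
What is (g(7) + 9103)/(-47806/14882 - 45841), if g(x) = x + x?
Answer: -7537733/37902976 ≈ -0.19887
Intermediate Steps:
g(x) = 2*x
(g(7) + 9103)/(-47806/14882 - 45841) = (2*7 + 9103)/(-47806/14882 - 45841) = (14 + 9103)/(-47806*1/14882 - 45841) = 9117/(-23903/7441 - 45841) = 9117/(-341126784/7441) = 9117*(-7441/341126784) = -7537733/37902976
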